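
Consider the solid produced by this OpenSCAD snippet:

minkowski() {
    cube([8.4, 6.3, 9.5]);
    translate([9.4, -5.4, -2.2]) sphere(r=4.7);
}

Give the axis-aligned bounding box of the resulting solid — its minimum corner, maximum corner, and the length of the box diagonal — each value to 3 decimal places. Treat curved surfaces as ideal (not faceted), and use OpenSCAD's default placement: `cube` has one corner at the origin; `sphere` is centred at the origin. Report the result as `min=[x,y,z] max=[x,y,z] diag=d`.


min=[4.700,-10.100,-6.900] max=[22.500,5.600,12.000] diag=30.340

A = translate([9.4, -5.4, -2.2]) sphere(r=4.7) → bbox [4.7,-10.1,-6.9] .. [14.1,-0.7,2.5]
B = cube([8.4, 6.3, 9.5]) → bbox [0,0,0] .. [8.4,6.3,9.5]
lo = A.lo+B.lo = [4.7+0, -10.1+0, -6.9+0] = [4.700,-10.100,-6.900]
hi = A.hi+B.hi = [14.1+8.4, -0.7+6.3, 2.5+9.5] = [22.500,5.600,12.000]
diag = √(17.8²+15.7²+18.9²) = √920.54 = 30.340


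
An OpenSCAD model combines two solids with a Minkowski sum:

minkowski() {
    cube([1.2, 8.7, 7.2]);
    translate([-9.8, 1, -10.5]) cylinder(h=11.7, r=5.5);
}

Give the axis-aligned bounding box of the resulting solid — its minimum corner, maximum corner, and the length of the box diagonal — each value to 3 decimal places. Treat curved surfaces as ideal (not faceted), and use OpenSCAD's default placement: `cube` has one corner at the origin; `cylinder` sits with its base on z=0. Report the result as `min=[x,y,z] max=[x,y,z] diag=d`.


min=[-15.300,-4.500,-10.500] max=[-3.100,15.200,8.400] diag=29.902

A = translate([-9.8, 1, -10.5]) cylinder(h=11.7, r=5.5) → bbox [-15.3,-4.5,-10.5] .. [-4.3,6.5,1.2]
B = cube([1.2, 8.7, 7.2]) → bbox [0,0,0] .. [1.2,8.7,7.2]
lo = A.lo+B.lo = [-15.3+0, -4.5+0, -10.5+0] = [-15.300,-4.500,-10.500]
hi = A.hi+B.hi = [-4.3+1.2, 6.5+8.7, 1.2+7.2] = [-3.100,15.200,8.400]
diag = √(12.2²+19.7²+18.9²) = √894.14 = 29.902


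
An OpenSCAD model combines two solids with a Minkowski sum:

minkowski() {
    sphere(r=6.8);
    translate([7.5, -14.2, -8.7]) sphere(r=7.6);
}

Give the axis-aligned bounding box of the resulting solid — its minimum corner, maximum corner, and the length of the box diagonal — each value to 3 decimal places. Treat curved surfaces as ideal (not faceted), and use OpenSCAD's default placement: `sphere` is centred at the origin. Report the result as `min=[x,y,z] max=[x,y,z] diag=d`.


min=[-6.900,-28.600,-23.100] max=[21.900,0.200,5.700] diag=49.883

A = translate([7.5, -14.2, -8.7]) sphere(r=7.6) → bbox [-0.1,-21.8,-16.3] .. [15.1,-6.6,-1.1]
B = sphere(r=6.8) → bbox [-6.8,-6.8,-6.8] .. [6.8,6.8,6.8]
lo = A.lo+B.lo = [-0.1-6.8, -21.8-6.8, -16.3-6.8] = [-6.900,-28.600,-23.100]
hi = A.hi+B.hi = [15.1+6.8, -6.6+6.8, -1.1+6.8] = [21.900,0.200,5.700]
diag = √(28.8²+28.8²+28.8²) = √2488.32 = 49.883


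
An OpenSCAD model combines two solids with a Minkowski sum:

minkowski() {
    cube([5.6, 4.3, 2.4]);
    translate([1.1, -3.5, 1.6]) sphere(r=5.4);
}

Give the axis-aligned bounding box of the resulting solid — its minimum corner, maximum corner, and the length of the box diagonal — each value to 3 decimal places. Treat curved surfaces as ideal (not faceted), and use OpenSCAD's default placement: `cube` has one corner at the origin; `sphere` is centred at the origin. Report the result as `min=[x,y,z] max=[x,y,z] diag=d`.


min=[-4.300,-8.900,-3.800] max=[12.100,6.200,9.400] diag=25.908

A = translate([1.1, -3.5, 1.6]) sphere(r=5.4) → bbox [-4.3,-8.9,-3.8] .. [6.5,1.9,7]
B = cube([5.6, 4.3, 2.4]) → bbox [0,0,0] .. [5.6,4.3,2.4]
lo = A.lo+B.lo = [-4.3+0, -8.9+0, -3.8+0] = [-4.300,-8.900,-3.800]
hi = A.hi+B.hi = [6.5+5.6, 1.9+4.3, 7+2.4] = [12.100,6.200,9.400]
diag = √(16.4²+15.1²+13.2²) = √671.21 = 25.908


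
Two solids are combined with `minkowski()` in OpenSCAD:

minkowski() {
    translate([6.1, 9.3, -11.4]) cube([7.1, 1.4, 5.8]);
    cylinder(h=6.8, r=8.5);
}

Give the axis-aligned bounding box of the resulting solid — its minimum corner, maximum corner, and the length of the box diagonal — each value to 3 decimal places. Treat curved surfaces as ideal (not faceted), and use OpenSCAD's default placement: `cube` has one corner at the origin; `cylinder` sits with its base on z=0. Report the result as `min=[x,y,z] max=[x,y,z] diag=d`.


min=[-2.400,0.800,-11.400] max=[21.700,19.200,1.200] diag=32.835

A = translate([6.1, 9.3, -11.4]) cube([7.1, 1.4, 5.8]) → bbox [6.1,9.3,-11.4] .. [13.2,10.7,-5.6]
B = cylinder(h=6.8, r=8.5) → bbox [-8.5,-8.5,0] .. [8.5,8.5,6.8]
lo = A.lo+B.lo = [6.1-8.5, 9.3-8.5, -11.4+0] = [-2.400,0.800,-11.400]
hi = A.hi+B.hi = [13.2+8.5, 10.7+8.5, -5.6+6.8] = [21.700,19.200,1.200]
diag = √(24.1²+18.4²+12.6²) = √1078.13 = 32.835


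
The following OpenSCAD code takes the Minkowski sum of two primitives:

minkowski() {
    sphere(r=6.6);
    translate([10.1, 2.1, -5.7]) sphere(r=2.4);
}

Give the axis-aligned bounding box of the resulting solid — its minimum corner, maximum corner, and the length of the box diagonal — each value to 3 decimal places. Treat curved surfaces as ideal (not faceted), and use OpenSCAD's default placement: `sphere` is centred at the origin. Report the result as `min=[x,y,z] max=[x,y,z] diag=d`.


A = translate([10.1, 2.1, -5.7]) sphere(r=2.4) → bbox [7.7,-0.3,-8.1] .. [12.5,4.5,-3.3]
B = sphere(r=6.6) → bbox [-6.6,-6.6,-6.6] .. [6.6,6.6,6.6]
lo = A.lo+B.lo = [7.7-6.6, -0.3-6.6, -8.1-6.6] = [1.100,-6.900,-14.700]
hi = A.hi+B.hi = [12.5+6.6, 4.5+6.6, -3.3+6.6] = [19.100,11.100,3.300]
diag = √(18²+18²+18²) = √972 = 31.177

min=[1.100,-6.900,-14.700] max=[19.100,11.100,3.300] diag=31.177


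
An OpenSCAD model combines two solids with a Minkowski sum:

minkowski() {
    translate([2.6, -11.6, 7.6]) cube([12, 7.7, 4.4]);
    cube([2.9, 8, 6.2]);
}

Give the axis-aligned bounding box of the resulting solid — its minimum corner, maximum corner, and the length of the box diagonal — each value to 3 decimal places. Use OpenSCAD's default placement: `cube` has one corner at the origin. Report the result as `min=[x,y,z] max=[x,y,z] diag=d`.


min=[2.600,-11.600,7.600] max=[17.500,4.100,18.200] diag=24.101

A = translate([2.6, -11.6, 7.6]) cube([12, 7.7, 4.4]) → bbox [2.6,-11.6,7.6] .. [14.6,-3.9,12]
B = cube([2.9, 8, 6.2]) → bbox [0,0,0] .. [2.9,8,6.2]
lo = A.lo+B.lo = [2.6+0, -11.6+0, 7.6+0] = [2.600,-11.600,7.600]
hi = A.hi+B.hi = [14.6+2.9, -3.9+8, 12+6.2] = [17.500,4.100,18.200]
diag = √(14.9²+15.7²+10.6²) = √580.86 = 24.101


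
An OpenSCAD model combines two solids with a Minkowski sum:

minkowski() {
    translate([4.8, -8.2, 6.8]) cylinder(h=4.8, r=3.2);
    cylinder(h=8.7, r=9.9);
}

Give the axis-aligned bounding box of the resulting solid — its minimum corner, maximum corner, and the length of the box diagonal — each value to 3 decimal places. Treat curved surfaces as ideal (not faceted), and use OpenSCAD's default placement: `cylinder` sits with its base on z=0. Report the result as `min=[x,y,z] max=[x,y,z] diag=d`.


A = translate([4.8, -8.2, 6.8]) cylinder(h=4.8, r=3.2) → bbox [1.6,-11.4,6.8] .. [8,-5,11.6]
B = cylinder(h=8.7, r=9.9) → bbox [-9.9,-9.9,0] .. [9.9,9.9,8.7]
lo = A.lo+B.lo = [1.6-9.9, -11.4-9.9, 6.8+0] = [-8.300,-21.300,6.800]
hi = A.hi+B.hi = [8+9.9, -5+9.9, 11.6+8.7] = [17.900,4.900,20.300]
diag = √(26.2²+26.2²+13.5²) = √1555.13 = 39.435

min=[-8.300,-21.300,6.800] max=[17.900,4.900,20.300] diag=39.435


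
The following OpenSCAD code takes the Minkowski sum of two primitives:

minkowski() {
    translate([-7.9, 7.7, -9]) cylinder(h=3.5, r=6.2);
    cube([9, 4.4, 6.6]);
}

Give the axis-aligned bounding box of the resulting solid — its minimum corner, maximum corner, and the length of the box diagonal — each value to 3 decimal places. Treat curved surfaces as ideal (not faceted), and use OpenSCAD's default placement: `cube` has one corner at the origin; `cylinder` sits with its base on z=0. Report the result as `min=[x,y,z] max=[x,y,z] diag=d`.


A = translate([-7.9, 7.7, -9]) cylinder(h=3.5, r=6.2) → bbox [-14.1,1.5,-9] .. [-1.7,13.9,-5.5]
B = cube([9, 4.4, 6.6]) → bbox [0,0,0] .. [9,4.4,6.6]
lo = A.lo+B.lo = [-14.1+0, 1.5+0, -9+0] = [-14.100,1.500,-9.000]
hi = A.hi+B.hi = [-1.7+9, 13.9+4.4, -5.5+6.6] = [7.300,18.300,1.100]
diag = √(21.4²+16.8²+10.1²) = √842.21 = 29.021

min=[-14.100,1.500,-9.000] max=[7.300,18.300,1.100] diag=29.021


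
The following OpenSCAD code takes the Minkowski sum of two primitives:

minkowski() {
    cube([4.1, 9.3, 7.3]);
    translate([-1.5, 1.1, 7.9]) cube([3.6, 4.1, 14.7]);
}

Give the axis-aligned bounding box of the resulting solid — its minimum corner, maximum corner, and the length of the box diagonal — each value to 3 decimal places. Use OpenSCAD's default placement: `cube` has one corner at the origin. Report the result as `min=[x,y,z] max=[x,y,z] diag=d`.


A = translate([-1.5, 1.1, 7.9]) cube([3.6, 4.1, 14.7]) → bbox [-1.5,1.1,7.9] .. [2.1,5.2,22.6]
B = cube([4.1, 9.3, 7.3]) → bbox [0,0,0] .. [4.1,9.3,7.3]
lo = A.lo+B.lo = [-1.5+0, 1.1+0, 7.9+0] = [-1.500,1.100,7.900]
hi = A.hi+B.hi = [2.1+4.1, 5.2+9.3, 22.6+7.3] = [6.200,14.500,29.900]
diag = √(7.7²+13.4²+22²) = √722.85 = 26.886

min=[-1.500,1.100,7.900] max=[6.200,14.500,29.900] diag=26.886


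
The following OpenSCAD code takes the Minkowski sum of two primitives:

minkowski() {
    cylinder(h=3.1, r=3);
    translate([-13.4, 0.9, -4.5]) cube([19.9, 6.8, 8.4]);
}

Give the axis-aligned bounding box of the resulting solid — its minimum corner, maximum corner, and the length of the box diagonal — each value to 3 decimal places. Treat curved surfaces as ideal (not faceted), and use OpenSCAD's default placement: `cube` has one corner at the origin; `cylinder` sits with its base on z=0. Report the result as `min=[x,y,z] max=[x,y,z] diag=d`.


A = translate([-13.4, 0.9, -4.5]) cube([19.9, 6.8, 8.4]) → bbox [-13.4,0.9,-4.5] .. [6.5,7.7,3.9]
B = cylinder(h=3.1, r=3) → bbox [-3,-3,0] .. [3,3,3.1]
lo = A.lo+B.lo = [-13.4-3, 0.9-3, -4.5+0] = [-16.400,-2.100,-4.500]
hi = A.hi+B.hi = [6.5+3, 7.7+3, 3.9+3.1] = [9.500,10.700,7.000]
diag = √(25.9²+12.8²+11.5²) = √966.9 = 31.095

min=[-16.400,-2.100,-4.500] max=[9.500,10.700,7.000] diag=31.095


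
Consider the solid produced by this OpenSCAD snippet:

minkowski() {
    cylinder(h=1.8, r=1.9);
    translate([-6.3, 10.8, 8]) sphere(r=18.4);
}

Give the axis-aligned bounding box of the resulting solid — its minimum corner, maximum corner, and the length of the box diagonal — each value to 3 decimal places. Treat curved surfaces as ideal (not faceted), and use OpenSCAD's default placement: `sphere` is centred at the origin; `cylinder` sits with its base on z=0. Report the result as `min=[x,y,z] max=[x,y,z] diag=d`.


min=[-26.600,-9.500,-10.400] max=[14.000,31.100,28.200] diag=69.186

A = translate([-6.3, 10.8, 8]) sphere(r=18.4) → bbox [-24.7,-7.6,-10.4] .. [12.1,29.2,26.4]
B = cylinder(h=1.8, r=1.9) → bbox [-1.9,-1.9,0] .. [1.9,1.9,1.8]
lo = A.lo+B.lo = [-24.7-1.9, -7.6-1.9, -10.4+0] = [-26.600,-9.500,-10.400]
hi = A.hi+B.hi = [12.1+1.9, 29.2+1.9, 26.4+1.8] = [14.000,31.100,28.200]
diag = √(40.6²+40.6²+38.6²) = √4786.68 = 69.186


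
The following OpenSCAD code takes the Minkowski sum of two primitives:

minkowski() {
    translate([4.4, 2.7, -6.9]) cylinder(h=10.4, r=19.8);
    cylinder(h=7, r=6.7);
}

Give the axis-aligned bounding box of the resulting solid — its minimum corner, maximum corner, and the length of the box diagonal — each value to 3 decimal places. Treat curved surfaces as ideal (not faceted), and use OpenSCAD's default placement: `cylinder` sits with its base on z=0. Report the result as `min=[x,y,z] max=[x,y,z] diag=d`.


A = translate([4.4, 2.7, -6.9]) cylinder(h=10.4, r=19.8) → bbox [-15.4,-17.1,-6.9] .. [24.2,22.5,3.5]
B = cylinder(h=7, r=6.7) → bbox [-6.7,-6.7,0] .. [6.7,6.7,7]
lo = A.lo+B.lo = [-15.4-6.7, -17.1-6.7, -6.9+0] = [-22.100,-23.800,-6.900]
hi = A.hi+B.hi = [24.2+6.7, 22.5+6.7, 3.5+7] = [30.900,29.200,10.500]
diag = √(53²+53²+17.4²) = √5920.76 = 76.946

min=[-22.100,-23.800,-6.900] max=[30.900,29.200,10.500] diag=76.946


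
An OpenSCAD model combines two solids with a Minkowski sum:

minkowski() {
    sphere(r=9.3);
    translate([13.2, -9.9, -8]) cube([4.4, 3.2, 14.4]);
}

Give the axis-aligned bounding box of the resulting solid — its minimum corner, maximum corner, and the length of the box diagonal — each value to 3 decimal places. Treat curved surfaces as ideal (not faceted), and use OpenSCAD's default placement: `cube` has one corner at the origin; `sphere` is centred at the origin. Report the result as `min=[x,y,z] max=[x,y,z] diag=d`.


A = translate([13.2, -9.9, -8]) cube([4.4, 3.2, 14.4]) → bbox [13.2,-9.9,-8] .. [17.6,-6.7,6.4]
B = sphere(r=9.3) → bbox [-9.3,-9.3,-9.3] .. [9.3,9.3,9.3]
lo = A.lo+B.lo = [13.2-9.3, -9.9-9.3, -8-9.3] = [3.900,-19.200,-17.300]
hi = A.hi+B.hi = [17.6+9.3, -6.7+9.3, 6.4+9.3] = [26.900,2.600,15.700]
diag = √(23²+21.8²+33²) = √2093.24 = 45.752

min=[3.900,-19.200,-17.300] max=[26.900,2.600,15.700] diag=45.752


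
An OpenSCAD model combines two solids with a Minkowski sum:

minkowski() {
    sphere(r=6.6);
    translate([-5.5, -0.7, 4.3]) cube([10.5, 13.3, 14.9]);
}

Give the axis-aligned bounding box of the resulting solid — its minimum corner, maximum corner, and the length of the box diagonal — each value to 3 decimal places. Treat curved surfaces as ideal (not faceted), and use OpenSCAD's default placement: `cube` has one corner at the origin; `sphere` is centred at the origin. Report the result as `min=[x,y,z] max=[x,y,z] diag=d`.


min=[-12.100,-7.300,-2.300] max=[11.600,19.200,25.800] diag=45.316

A = translate([-5.5, -0.7, 4.3]) cube([10.5, 13.3, 14.9]) → bbox [-5.5,-0.7,4.3] .. [5,12.6,19.2]
B = sphere(r=6.6) → bbox [-6.6,-6.6,-6.6] .. [6.6,6.6,6.6]
lo = A.lo+B.lo = [-5.5-6.6, -0.7-6.6, 4.3-6.6] = [-12.100,-7.300,-2.300]
hi = A.hi+B.hi = [5+6.6, 12.6+6.6, 19.2+6.6] = [11.600,19.200,25.800]
diag = √(23.7²+26.5²+28.1²) = √2053.55 = 45.316


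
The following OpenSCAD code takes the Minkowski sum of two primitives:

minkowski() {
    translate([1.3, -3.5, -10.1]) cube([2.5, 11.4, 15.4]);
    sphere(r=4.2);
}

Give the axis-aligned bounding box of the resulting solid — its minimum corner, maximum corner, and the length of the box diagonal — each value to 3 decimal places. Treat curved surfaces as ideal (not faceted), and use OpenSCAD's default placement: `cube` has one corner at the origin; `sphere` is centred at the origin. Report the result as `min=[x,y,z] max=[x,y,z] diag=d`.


min=[-2.900,-7.700,-14.300] max=[8.000,12.100,9.500] diag=32.822

A = translate([1.3, -3.5, -10.1]) cube([2.5, 11.4, 15.4]) → bbox [1.3,-3.5,-10.1] .. [3.8,7.9,5.3]
B = sphere(r=4.2) → bbox [-4.2,-4.2,-4.2] .. [4.2,4.2,4.2]
lo = A.lo+B.lo = [1.3-4.2, -3.5-4.2, -10.1-4.2] = [-2.900,-7.700,-14.300]
hi = A.hi+B.hi = [3.8+4.2, 7.9+4.2, 5.3+4.2] = [8.000,12.100,9.500]
diag = √(10.9²+19.8²+23.8²) = √1077.29 = 32.822


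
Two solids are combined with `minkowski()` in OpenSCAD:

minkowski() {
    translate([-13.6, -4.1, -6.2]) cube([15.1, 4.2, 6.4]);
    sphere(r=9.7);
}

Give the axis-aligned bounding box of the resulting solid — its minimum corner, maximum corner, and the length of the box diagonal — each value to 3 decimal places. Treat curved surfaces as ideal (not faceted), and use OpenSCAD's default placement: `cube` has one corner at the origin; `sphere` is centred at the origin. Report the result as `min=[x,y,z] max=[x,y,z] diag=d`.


A = translate([-13.6, -4.1, -6.2]) cube([15.1, 4.2, 6.4]) → bbox [-13.6,-4.1,-6.2] .. [1.5,0.1,0.2]
B = sphere(r=9.7) → bbox [-9.7,-9.7,-9.7] .. [9.7,9.7,9.7]
lo = A.lo+B.lo = [-13.6-9.7, -4.1-9.7, -6.2-9.7] = [-23.300,-13.800,-15.900]
hi = A.hi+B.hi = [1.5+9.7, 0.1+9.7, 0.2+9.7] = [11.200,9.800,9.900]
diag = √(34.5²+23.6²+25.8²) = √2412.85 = 49.121

min=[-23.300,-13.800,-15.900] max=[11.200,9.800,9.900] diag=49.121


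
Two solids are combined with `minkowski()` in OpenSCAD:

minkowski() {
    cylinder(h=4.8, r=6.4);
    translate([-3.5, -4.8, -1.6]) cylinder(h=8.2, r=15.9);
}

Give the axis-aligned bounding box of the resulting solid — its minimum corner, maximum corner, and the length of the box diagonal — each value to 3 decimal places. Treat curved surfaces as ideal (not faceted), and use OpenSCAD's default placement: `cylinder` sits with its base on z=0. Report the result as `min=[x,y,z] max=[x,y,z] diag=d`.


min=[-25.800,-27.100,-1.600] max=[18.800,17.500,11.400] diag=64.400

A = translate([-3.5, -4.8, -1.6]) cylinder(h=8.2, r=15.9) → bbox [-19.4,-20.7,-1.6] .. [12.4,11.1,6.6]
B = cylinder(h=4.8, r=6.4) → bbox [-6.4,-6.4,0] .. [6.4,6.4,4.8]
lo = A.lo+B.lo = [-19.4-6.4, -20.7-6.4, -1.6+0] = [-25.800,-27.100,-1.600]
hi = A.hi+B.hi = [12.4+6.4, 11.1+6.4, 6.6+4.8] = [18.800,17.500,11.400]
diag = √(44.6²+44.6²+13²) = √4147.32 = 64.400


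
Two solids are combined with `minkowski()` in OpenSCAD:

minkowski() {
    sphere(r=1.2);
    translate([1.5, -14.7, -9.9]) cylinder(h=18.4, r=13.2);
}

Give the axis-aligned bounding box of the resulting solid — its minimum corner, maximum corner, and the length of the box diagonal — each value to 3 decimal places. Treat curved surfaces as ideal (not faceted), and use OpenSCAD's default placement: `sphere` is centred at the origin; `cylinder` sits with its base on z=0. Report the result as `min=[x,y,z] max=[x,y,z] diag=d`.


min=[-12.900,-29.100,-11.100] max=[15.900,-0.300,9.700] diag=45.733

A = translate([1.5, -14.7, -9.9]) cylinder(h=18.4, r=13.2) → bbox [-11.7,-27.9,-9.9] .. [14.7,-1.5,8.5]
B = sphere(r=1.2) → bbox [-1.2,-1.2,-1.2] .. [1.2,1.2,1.2]
lo = A.lo+B.lo = [-11.7-1.2, -27.9-1.2, -9.9-1.2] = [-12.900,-29.100,-11.100]
hi = A.hi+B.hi = [14.7+1.2, -1.5+1.2, 8.5+1.2] = [15.900,-0.300,9.700]
diag = √(28.8²+28.8²+20.8²) = √2091.52 = 45.733


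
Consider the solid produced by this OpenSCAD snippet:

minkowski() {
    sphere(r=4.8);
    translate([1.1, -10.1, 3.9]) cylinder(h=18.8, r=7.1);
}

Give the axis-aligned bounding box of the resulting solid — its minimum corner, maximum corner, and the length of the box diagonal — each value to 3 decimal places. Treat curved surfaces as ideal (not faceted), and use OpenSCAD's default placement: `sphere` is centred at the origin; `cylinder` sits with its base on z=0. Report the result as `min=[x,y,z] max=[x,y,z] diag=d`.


A = translate([1.1, -10.1, 3.9]) cylinder(h=18.8, r=7.1) → bbox [-6,-17.2,3.9] .. [8.2,-3,22.7]
B = sphere(r=4.8) → bbox [-4.8,-4.8,-4.8] .. [4.8,4.8,4.8]
lo = A.lo+B.lo = [-6-4.8, -17.2-4.8, 3.9-4.8] = [-10.800,-22.000,-0.900]
hi = A.hi+B.hi = [8.2+4.8, -3+4.8, 22.7+4.8] = [13.000,1.800,27.500]
diag = √(23.8²+23.8²+28.4²) = √1939.44 = 44.039

min=[-10.800,-22.000,-0.900] max=[13.000,1.800,27.500] diag=44.039


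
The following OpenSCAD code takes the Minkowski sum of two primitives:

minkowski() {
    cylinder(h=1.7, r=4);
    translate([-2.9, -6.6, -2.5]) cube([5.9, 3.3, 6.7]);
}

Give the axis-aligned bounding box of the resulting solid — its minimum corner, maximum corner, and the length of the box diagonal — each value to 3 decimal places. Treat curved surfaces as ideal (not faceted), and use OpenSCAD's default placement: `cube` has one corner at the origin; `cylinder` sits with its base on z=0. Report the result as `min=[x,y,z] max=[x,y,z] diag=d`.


min=[-6.900,-10.600,-2.500] max=[7.000,0.700,5.900] diag=19.785

A = translate([-2.9, -6.6, -2.5]) cube([5.9, 3.3, 6.7]) → bbox [-2.9,-6.6,-2.5] .. [3,-3.3,4.2]
B = cylinder(h=1.7, r=4) → bbox [-4,-4,0] .. [4,4,1.7]
lo = A.lo+B.lo = [-2.9-4, -6.6-4, -2.5+0] = [-6.900,-10.600,-2.500]
hi = A.hi+B.hi = [3+4, -3.3+4, 4.2+1.7] = [7.000,0.700,5.900]
diag = √(13.9²+11.3²+8.4²) = √391.46 = 19.785


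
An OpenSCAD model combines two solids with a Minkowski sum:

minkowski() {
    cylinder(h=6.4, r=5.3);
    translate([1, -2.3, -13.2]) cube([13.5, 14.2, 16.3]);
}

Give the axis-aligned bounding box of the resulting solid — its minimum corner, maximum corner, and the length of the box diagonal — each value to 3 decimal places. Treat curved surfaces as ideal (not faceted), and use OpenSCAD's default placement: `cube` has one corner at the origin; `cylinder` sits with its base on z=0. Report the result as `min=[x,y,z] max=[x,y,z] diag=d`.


min=[-4.300,-7.600,-13.200] max=[19.800,17.200,9.500] diag=41.366

A = translate([1, -2.3, -13.2]) cube([13.5, 14.2, 16.3]) → bbox [1,-2.3,-13.2] .. [14.5,11.9,3.1]
B = cylinder(h=6.4, r=5.3) → bbox [-5.3,-5.3,0] .. [5.3,5.3,6.4]
lo = A.lo+B.lo = [1-5.3, -2.3-5.3, -13.2+0] = [-4.300,-7.600,-13.200]
hi = A.hi+B.hi = [14.5+5.3, 11.9+5.3, 3.1+6.4] = [19.800,17.200,9.500]
diag = √(24.1²+24.8²+22.7²) = √1711.14 = 41.366


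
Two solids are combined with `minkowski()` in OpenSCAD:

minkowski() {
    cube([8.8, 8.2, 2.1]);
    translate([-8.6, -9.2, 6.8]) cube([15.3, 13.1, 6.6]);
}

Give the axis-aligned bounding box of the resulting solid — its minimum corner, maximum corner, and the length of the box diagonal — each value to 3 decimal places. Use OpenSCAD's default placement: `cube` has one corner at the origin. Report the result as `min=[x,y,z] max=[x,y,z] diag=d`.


min=[-8.600,-9.200,6.800] max=[15.500,12.100,15.500] diag=33.320

A = translate([-8.6, -9.2, 6.8]) cube([15.3, 13.1, 6.6]) → bbox [-8.6,-9.2,6.8] .. [6.7,3.9,13.4]
B = cube([8.8, 8.2, 2.1]) → bbox [0,0,0] .. [8.8,8.2,2.1]
lo = A.lo+B.lo = [-8.6+0, -9.2+0, 6.8+0] = [-8.600,-9.200,6.800]
hi = A.hi+B.hi = [6.7+8.8, 3.9+8.2, 13.4+2.1] = [15.500,12.100,15.500]
diag = √(24.1²+21.3²+8.7²) = √1110.19 = 33.320


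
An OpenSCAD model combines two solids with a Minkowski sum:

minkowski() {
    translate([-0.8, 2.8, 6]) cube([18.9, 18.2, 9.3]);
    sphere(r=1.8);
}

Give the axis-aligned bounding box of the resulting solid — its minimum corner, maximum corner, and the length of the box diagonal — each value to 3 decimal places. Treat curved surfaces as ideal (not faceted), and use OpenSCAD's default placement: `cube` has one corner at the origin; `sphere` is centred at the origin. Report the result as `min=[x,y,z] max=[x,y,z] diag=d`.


A = translate([-0.8, 2.8, 6]) cube([18.9, 18.2, 9.3]) → bbox [-0.8,2.8,6] .. [18.1,21,15.3]
B = sphere(r=1.8) → bbox [-1.8,-1.8,-1.8] .. [1.8,1.8,1.8]
lo = A.lo+B.lo = [-0.8-1.8, 2.8-1.8, 6-1.8] = [-2.600,1.000,4.200]
hi = A.hi+B.hi = [18.1+1.8, 21+1.8, 15.3+1.8] = [19.900,22.800,17.100]
diag = √(22.5²+21.8²+12.9²) = √1147.9 = 33.881

min=[-2.600,1.000,4.200] max=[19.900,22.800,17.100] diag=33.881


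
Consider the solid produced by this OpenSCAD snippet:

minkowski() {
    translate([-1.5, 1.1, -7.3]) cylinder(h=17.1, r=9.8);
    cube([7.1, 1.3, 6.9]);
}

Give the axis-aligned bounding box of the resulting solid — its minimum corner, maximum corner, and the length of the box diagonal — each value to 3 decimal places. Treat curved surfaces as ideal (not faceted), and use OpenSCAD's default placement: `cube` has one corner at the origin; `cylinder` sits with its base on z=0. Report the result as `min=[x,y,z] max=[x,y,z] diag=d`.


min=[-11.300,-8.700,-7.300] max=[15.400,12.200,16.700] diag=41.542

A = translate([-1.5, 1.1, -7.3]) cylinder(h=17.1, r=9.8) → bbox [-11.3,-8.7,-7.3] .. [8.3,10.9,9.8]
B = cube([7.1, 1.3, 6.9]) → bbox [0,0,0] .. [7.1,1.3,6.9]
lo = A.lo+B.lo = [-11.3+0, -8.7+0, -7.3+0] = [-11.300,-8.700,-7.300]
hi = A.hi+B.hi = [8.3+7.1, 10.9+1.3, 9.8+6.9] = [15.400,12.200,16.700]
diag = √(26.7²+20.9²+24²) = √1725.7 = 41.542


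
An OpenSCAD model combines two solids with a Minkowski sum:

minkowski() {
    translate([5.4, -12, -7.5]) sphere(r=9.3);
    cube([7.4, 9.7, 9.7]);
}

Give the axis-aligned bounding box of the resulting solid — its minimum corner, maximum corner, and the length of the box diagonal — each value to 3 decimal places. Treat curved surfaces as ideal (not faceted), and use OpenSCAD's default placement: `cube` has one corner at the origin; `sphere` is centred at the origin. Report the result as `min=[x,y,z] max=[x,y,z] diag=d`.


A = translate([5.4, -12, -7.5]) sphere(r=9.3) → bbox [-3.9,-21.3,-16.8] .. [14.7,-2.7,1.8]
B = cube([7.4, 9.7, 9.7]) → bbox [0,0,0] .. [7.4,9.7,9.7]
lo = A.lo+B.lo = [-3.9+0, -21.3+0, -16.8+0] = [-3.900,-21.300,-16.800]
hi = A.hi+B.hi = [14.7+7.4, -2.7+9.7, 1.8+9.7] = [22.100,7.000,11.500]
diag = √(26²+28.3²+28.3²) = √2277.78 = 47.726

min=[-3.900,-21.300,-16.800] max=[22.100,7.000,11.500] diag=47.726


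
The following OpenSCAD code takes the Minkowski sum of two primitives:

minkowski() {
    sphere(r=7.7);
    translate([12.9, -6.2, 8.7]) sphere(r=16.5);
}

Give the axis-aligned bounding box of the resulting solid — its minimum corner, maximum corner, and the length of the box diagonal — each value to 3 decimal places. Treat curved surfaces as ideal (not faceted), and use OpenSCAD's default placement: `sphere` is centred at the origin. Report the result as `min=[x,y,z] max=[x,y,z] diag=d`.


min=[-11.300,-30.400,-15.500] max=[37.100,18.000,32.900] diag=83.831

A = translate([12.9, -6.2, 8.7]) sphere(r=16.5) → bbox [-3.6,-22.7,-7.8] .. [29.4,10.3,25.2]
B = sphere(r=7.7) → bbox [-7.7,-7.7,-7.7] .. [7.7,7.7,7.7]
lo = A.lo+B.lo = [-3.6-7.7, -22.7-7.7, -7.8-7.7] = [-11.300,-30.400,-15.500]
hi = A.hi+B.hi = [29.4+7.7, 10.3+7.7, 25.2+7.7] = [37.100,18.000,32.900]
diag = √(48.4²+48.4²+48.4²) = √7027.68 = 83.831


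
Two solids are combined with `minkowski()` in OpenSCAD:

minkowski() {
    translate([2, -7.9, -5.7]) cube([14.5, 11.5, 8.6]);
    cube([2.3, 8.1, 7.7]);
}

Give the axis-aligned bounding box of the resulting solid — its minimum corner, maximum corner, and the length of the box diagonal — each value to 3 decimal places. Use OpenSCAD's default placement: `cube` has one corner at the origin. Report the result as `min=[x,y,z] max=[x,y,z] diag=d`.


A = translate([2, -7.9, -5.7]) cube([14.5, 11.5, 8.6]) → bbox [2,-7.9,-5.7] .. [16.5,3.6,2.9]
B = cube([2.3, 8.1, 7.7]) → bbox [0,0,0] .. [2.3,8.1,7.7]
lo = A.lo+B.lo = [2+0, -7.9+0, -5.7+0] = [2.000,-7.900,-5.700]
hi = A.hi+B.hi = [16.5+2.3, 3.6+8.1, 2.9+7.7] = [18.800,11.700,10.600]
diag = √(16.8²+19.6²+16.3²) = √932.09 = 30.530

min=[2.000,-7.900,-5.700] max=[18.800,11.700,10.600] diag=30.530


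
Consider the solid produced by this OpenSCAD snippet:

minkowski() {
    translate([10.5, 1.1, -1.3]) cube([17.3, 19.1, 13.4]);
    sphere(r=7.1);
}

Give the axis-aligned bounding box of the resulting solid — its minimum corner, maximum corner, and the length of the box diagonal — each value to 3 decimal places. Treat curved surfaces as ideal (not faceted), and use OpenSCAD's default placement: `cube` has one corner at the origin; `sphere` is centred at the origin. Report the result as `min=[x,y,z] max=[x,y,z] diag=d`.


A = translate([10.5, 1.1, -1.3]) cube([17.3, 19.1, 13.4]) → bbox [10.5,1.1,-1.3] .. [27.8,20.2,12.1]
B = sphere(r=7.1) → bbox [-7.1,-7.1,-7.1] .. [7.1,7.1,7.1]
lo = A.lo+B.lo = [10.5-7.1, 1.1-7.1, -1.3-7.1] = [3.400,-6.000,-8.400]
hi = A.hi+B.hi = [27.8+7.1, 20.2+7.1, 12.1+7.1] = [34.900,27.300,19.200]
diag = √(31.5²+33.3²+27.6²) = √2862.9 = 53.506

min=[3.400,-6.000,-8.400] max=[34.900,27.300,19.200] diag=53.506


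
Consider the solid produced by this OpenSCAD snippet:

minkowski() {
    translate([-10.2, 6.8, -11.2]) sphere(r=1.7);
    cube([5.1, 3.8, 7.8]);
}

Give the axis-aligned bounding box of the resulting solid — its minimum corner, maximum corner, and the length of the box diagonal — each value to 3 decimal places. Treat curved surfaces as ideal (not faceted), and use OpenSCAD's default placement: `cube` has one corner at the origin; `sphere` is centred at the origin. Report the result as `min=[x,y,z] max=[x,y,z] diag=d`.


min=[-11.900,5.100,-12.900] max=[-3.400,12.300,-1.700] diag=15.797

A = translate([-10.2, 6.8, -11.2]) sphere(r=1.7) → bbox [-11.9,5.1,-12.9] .. [-8.5,8.5,-9.5]
B = cube([5.1, 3.8, 7.8]) → bbox [0,0,0] .. [5.1,3.8,7.8]
lo = A.lo+B.lo = [-11.9+0, 5.1+0, -12.9+0] = [-11.900,5.100,-12.900]
hi = A.hi+B.hi = [-8.5+5.1, 8.5+3.8, -9.5+7.8] = [-3.400,12.300,-1.700]
diag = √(8.5²+7.2²+11.2²) = √249.53 = 15.797


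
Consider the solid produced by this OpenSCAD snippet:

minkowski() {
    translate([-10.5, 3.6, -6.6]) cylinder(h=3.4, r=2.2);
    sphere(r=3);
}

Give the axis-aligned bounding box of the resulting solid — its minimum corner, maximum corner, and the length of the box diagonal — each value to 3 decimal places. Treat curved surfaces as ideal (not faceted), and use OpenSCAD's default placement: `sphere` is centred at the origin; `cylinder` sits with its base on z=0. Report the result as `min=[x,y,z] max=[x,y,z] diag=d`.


min=[-15.700,-1.600,-9.600] max=[-5.300,8.800,-0.200] diag=17.455

A = translate([-10.5, 3.6, -6.6]) cylinder(h=3.4, r=2.2) → bbox [-12.7,1.4,-6.6] .. [-8.3,5.8,-3.2]
B = sphere(r=3) → bbox [-3,-3,-3] .. [3,3,3]
lo = A.lo+B.lo = [-12.7-3, 1.4-3, -6.6-3] = [-15.700,-1.600,-9.600]
hi = A.hi+B.hi = [-8.3+3, 5.8+3, -3.2+3] = [-5.300,8.800,-0.200]
diag = √(10.4²+10.4²+9.4²) = √304.68 = 17.455


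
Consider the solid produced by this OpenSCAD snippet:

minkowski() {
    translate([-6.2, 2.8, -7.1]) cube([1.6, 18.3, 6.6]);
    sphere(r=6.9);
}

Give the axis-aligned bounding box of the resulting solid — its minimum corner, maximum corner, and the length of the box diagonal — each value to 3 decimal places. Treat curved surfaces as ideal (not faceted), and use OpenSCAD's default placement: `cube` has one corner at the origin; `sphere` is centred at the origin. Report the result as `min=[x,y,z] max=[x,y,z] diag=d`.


min=[-13.100,-4.100,-14.000] max=[2.300,28.000,6.400] diag=41.033

A = translate([-6.2, 2.8, -7.1]) cube([1.6, 18.3, 6.6]) → bbox [-6.2,2.8,-7.1] .. [-4.6,21.1,-0.5]
B = sphere(r=6.9) → bbox [-6.9,-6.9,-6.9] .. [6.9,6.9,6.9]
lo = A.lo+B.lo = [-6.2-6.9, 2.8-6.9, -7.1-6.9] = [-13.100,-4.100,-14.000]
hi = A.hi+B.hi = [-4.6+6.9, 21.1+6.9, -0.5+6.9] = [2.300,28.000,6.400]
diag = √(15.4²+32.1²+20.4²) = √1683.73 = 41.033


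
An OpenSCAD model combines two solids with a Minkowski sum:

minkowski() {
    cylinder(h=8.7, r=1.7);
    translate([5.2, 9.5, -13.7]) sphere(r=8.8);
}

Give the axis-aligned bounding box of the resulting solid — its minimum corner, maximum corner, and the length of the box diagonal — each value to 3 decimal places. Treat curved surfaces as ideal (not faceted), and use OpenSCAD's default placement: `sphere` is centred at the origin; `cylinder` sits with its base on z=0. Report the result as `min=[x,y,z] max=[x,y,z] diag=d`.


min=[-5.300,-1.000,-22.500] max=[15.700,20.000,3.800] diag=39.670

A = translate([5.2, 9.5, -13.7]) sphere(r=8.8) → bbox [-3.6,0.7,-22.5] .. [14,18.3,-4.9]
B = cylinder(h=8.7, r=1.7) → bbox [-1.7,-1.7,0] .. [1.7,1.7,8.7]
lo = A.lo+B.lo = [-3.6-1.7, 0.7-1.7, -22.5+0] = [-5.300,-1.000,-22.500]
hi = A.hi+B.hi = [14+1.7, 18.3+1.7, -4.9+8.7] = [15.700,20.000,3.800]
diag = √(21²+21²+26.3²) = √1573.69 = 39.670


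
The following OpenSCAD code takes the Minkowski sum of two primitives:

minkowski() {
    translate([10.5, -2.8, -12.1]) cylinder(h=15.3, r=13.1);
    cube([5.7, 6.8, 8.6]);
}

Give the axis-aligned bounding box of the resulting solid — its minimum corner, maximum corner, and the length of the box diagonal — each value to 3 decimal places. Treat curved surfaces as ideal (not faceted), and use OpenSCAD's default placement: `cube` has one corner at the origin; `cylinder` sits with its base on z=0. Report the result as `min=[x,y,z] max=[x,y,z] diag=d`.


min=[-2.600,-15.900,-12.100] max=[29.300,17.100,11.800] diag=51.748

A = translate([10.5, -2.8, -12.1]) cylinder(h=15.3, r=13.1) → bbox [-2.6,-15.9,-12.1] .. [23.6,10.3,3.2]
B = cube([5.7, 6.8, 8.6]) → bbox [0,0,0] .. [5.7,6.8,8.6]
lo = A.lo+B.lo = [-2.6+0, -15.9+0, -12.1+0] = [-2.600,-15.900,-12.100]
hi = A.hi+B.hi = [23.6+5.7, 10.3+6.8, 3.2+8.6] = [29.300,17.100,11.800]
diag = √(31.9²+33²+23.9²) = √2677.82 = 51.748


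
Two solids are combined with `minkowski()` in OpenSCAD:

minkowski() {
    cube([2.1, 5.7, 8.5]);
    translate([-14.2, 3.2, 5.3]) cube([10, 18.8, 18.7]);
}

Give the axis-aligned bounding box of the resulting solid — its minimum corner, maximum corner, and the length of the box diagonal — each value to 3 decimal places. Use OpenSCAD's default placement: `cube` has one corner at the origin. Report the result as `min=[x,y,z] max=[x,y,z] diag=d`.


A = translate([-14.2, 3.2, 5.3]) cube([10, 18.8, 18.7]) → bbox [-14.2,3.2,5.3] .. [-4.2,22,24]
B = cube([2.1, 5.7, 8.5]) → bbox [0,0,0] .. [2.1,5.7,8.5]
lo = A.lo+B.lo = [-14.2+0, 3.2+0, 5.3+0] = [-14.200,3.200,5.300]
hi = A.hi+B.hi = [-4.2+2.1, 22+5.7, 24+8.5] = [-2.100,27.700,32.500]
diag = √(12.1²+24.5²+27.2²) = √1486.5 = 38.555

min=[-14.200,3.200,5.300] max=[-2.100,27.700,32.500] diag=38.555


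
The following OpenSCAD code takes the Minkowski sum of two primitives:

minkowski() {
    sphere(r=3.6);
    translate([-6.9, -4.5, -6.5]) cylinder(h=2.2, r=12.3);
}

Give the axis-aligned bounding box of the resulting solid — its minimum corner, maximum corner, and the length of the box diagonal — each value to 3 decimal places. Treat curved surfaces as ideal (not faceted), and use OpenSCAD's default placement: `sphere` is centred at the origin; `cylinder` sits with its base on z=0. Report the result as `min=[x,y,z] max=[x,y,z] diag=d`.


min=[-22.800,-20.400,-10.100] max=[9.000,11.400,-0.700] diag=45.944

A = translate([-6.9, -4.5, -6.5]) cylinder(h=2.2, r=12.3) → bbox [-19.2,-16.8,-6.5] .. [5.4,7.8,-4.3]
B = sphere(r=3.6) → bbox [-3.6,-3.6,-3.6] .. [3.6,3.6,3.6]
lo = A.lo+B.lo = [-19.2-3.6, -16.8-3.6, -6.5-3.6] = [-22.800,-20.400,-10.100]
hi = A.hi+B.hi = [5.4+3.6, 7.8+3.6, -4.3+3.6] = [9.000,11.400,-0.700]
diag = √(31.8²+31.8²+9.4²) = √2110.84 = 45.944


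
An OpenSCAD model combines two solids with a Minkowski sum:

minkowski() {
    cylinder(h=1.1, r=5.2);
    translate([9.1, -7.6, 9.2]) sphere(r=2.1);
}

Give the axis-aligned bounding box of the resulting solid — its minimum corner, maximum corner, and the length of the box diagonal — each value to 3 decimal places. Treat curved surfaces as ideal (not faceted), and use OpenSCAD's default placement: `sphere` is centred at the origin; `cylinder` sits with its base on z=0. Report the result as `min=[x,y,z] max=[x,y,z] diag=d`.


A = translate([9.1, -7.6, 9.2]) sphere(r=2.1) → bbox [7,-9.7,7.1] .. [11.2,-5.5,11.3]
B = cylinder(h=1.1, r=5.2) → bbox [-5.2,-5.2,0] .. [5.2,5.2,1.1]
lo = A.lo+B.lo = [7-5.2, -9.7-5.2, 7.1+0] = [1.800,-14.900,7.100]
hi = A.hi+B.hi = [11.2+5.2, -5.5+5.2, 11.3+1.1] = [16.400,-0.300,12.400]
diag = √(14.6²+14.6²+5.3²) = √454.41 = 21.317

min=[1.800,-14.900,7.100] max=[16.400,-0.300,12.400] diag=21.317


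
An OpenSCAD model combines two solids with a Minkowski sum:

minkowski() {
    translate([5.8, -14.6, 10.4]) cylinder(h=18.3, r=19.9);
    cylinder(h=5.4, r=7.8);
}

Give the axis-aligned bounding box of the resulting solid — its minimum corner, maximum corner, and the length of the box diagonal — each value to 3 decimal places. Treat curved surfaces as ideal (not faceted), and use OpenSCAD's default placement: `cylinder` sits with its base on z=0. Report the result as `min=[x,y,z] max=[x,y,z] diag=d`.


min=[-21.900,-42.300,10.400] max=[33.500,13.100,34.100] diag=81.854

A = translate([5.8, -14.6, 10.4]) cylinder(h=18.3, r=19.9) → bbox [-14.1,-34.5,10.4] .. [25.7,5.3,28.7]
B = cylinder(h=5.4, r=7.8) → bbox [-7.8,-7.8,0] .. [7.8,7.8,5.4]
lo = A.lo+B.lo = [-14.1-7.8, -34.5-7.8, 10.4+0] = [-21.900,-42.300,10.400]
hi = A.hi+B.hi = [25.7+7.8, 5.3+7.8, 28.7+5.4] = [33.500,13.100,34.100]
diag = √(55.4²+55.4²+23.7²) = √6700.01 = 81.854


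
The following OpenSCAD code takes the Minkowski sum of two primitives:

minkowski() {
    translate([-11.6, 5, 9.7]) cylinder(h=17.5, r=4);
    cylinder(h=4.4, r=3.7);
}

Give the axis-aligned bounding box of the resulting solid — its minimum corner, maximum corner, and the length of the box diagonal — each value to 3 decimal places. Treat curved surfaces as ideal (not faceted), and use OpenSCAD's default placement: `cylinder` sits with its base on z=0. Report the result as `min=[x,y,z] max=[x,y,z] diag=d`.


A = translate([-11.6, 5, 9.7]) cylinder(h=17.5, r=4) → bbox [-15.6,1,9.7] .. [-7.6,9,27.2]
B = cylinder(h=4.4, r=3.7) → bbox [-3.7,-3.7,0] .. [3.7,3.7,4.4]
lo = A.lo+B.lo = [-15.6-3.7, 1-3.7, 9.7+0] = [-19.300,-2.700,9.700]
hi = A.hi+B.hi = [-7.6+3.7, 9+3.7, 27.2+4.4] = [-3.900,12.700,31.600]
diag = √(15.4²+15.4²+21.9²) = √953.93 = 30.886

min=[-19.300,-2.700,9.700] max=[-3.900,12.700,31.600] diag=30.886


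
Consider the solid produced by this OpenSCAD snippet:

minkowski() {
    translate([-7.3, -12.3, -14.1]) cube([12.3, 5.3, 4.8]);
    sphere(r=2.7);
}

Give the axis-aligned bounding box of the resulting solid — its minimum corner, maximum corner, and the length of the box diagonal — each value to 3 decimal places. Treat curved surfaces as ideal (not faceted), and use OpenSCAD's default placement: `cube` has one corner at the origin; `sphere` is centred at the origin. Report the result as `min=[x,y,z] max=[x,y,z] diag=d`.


A = translate([-7.3, -12.3, -14.1]) cube([12.3, 5.3, 4.8]) → bbox [-7.3,-12.3,-14.1] .. [5,-7,-9.3]
B = sphere(r=2.7) → bbox [-2.7,-2.7,-2.7] .. [2.7,2.7,2.7]
lo = A.lo+B.lo = [-7.3-2.7, -12.3-2.7, -14.1-2.7] = [-10.000,-15.000,-16.800]
hi = A.hi+B.hi = [5+2.7, -7+2.7, -9.3+2.7] = [7.700,-4.300,-6.600]
diag = √(17.7²+10.7²+10.2²) = √531.82 = 23.061

min=[-10.000,-15.000,-16.800] max=[7.700,-4.300,-6.600] diag=23.061


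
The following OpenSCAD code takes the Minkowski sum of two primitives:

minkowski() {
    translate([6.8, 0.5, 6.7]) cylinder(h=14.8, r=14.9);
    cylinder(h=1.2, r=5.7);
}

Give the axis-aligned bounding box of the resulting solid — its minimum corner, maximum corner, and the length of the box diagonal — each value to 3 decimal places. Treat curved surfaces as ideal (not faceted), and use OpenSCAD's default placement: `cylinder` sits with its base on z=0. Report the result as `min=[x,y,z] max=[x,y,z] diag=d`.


A = translate([6.8, 0.5, 6.7]) cylinder(h=14.8, r=14.9) → bbox [-8.1,-14.4,6.7] .. [21.7,15.4,21.5]
B = cylinder(h=1.2, r=5.7) → bbox [-5.7,-5.7,0] .. [5.7,5.7,1.2]
lo = A.lo+B.lo = [-8.1-5.7, -14.4-5.7, 6.7+0] = [-13.800,-20.100,6.700]
hi = A.hi+B.hi = [21.7+5.7, 15.4+5.7, 21.5+1.2] = [27.400,21.100,22.700]
diag = √(41.2²+41.2²+16²) = √3650.88 = 60.423

min=[-13.800,-20.100,6.700] max=[27.400,21.100,22.700] diag=60.423


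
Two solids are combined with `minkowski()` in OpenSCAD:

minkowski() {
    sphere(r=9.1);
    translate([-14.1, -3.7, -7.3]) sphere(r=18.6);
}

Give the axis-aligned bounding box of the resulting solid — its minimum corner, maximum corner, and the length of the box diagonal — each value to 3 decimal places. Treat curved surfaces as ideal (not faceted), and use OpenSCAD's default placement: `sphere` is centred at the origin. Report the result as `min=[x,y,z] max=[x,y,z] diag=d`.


min=[-41.800,-31.400,-35.000] max=[13.600,24.000,20.400] diag=95.956

A = translate([-14.1, -3.7, -7.3]) sphere(r=18.6) → bbox [-32.7,-22.3,-25.9] .. [4.5,14.9,11.3]
B = sphere(r=9.1) → bbox [-9.1,-9.1,-9.1] .. [9.1,9.1,9.1]
lo = A.lo+B.lo = [-32.7-9.1, -22.3-9.1, -25.9-9.1] = [-41.800,-31.400,-35.000]
hi = A.hi+B.hi = [4.5+9.1, 14.9+9.1, 11.3+9.1] = [13.600,24.000,20.400]
diag = √(55.4²+55.4²+55.4²) = √9207.48 = 95.956


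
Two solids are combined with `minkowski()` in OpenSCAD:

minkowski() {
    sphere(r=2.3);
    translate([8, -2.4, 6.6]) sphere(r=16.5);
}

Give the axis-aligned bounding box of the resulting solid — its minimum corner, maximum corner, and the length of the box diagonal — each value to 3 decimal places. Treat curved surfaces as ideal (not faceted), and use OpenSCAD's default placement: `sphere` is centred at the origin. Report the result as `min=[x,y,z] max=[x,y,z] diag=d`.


min=[-10.800,-21.200,-12.200] max=[26.800,16.400,25.400] diag=65.125

A = translate([8, -2.4, 6.6]) sphere(r=16.5) → bbox [-8.5,-18.9,-9.9] .. [24.5,14.1,23.1]
B = sphere(r=2.3) → bbox [-2.3,-2.3,-2.3] .. [2.3,2.3,2.3]
lo = A.lo+B.lo = [-8.5-2.3, -18.9-2.3, -9.9-2.3] = [-10.800,-21.200,-12.200]
hi = A.hi+B.hi = [24.5+2.3, 14.1+2.3, 23.1+2.3] = [26.800,16.400,25.400]
diag = √(37.6²+37.6²+37.6²) = √4241.28 = 65.125
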